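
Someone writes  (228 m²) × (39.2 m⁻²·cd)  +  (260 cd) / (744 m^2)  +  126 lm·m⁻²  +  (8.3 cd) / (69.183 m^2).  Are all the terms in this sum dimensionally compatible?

No

Work out the base dimensions of each:
  (228 m²) × (39.2 m⁻²·cd):  [m²] · [m⁻²·cd] = cd
  (260 cd) / (744 m^2):  [cd] / [m²] = m⁻²·cd
  126 lm·m⁻²:  lm·m⁻² = cd·m⁻² = m⁻²·cd
  (8.3 cd) / (69.183 m^2):  [cd] / [m²] = m⁻²·cd
The terms do not share a single dimension (cd vs m⁻²·cd).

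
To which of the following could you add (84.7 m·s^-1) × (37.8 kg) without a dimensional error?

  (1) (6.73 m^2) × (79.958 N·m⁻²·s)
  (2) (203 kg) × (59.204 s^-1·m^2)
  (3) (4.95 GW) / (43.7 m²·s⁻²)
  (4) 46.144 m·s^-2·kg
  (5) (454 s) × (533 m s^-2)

Reference: [m·s⁻¹] · [kg] = kg·m·s⁻¹.
Each option:
  (1) [m²] · [kg·m⁻¹·s⁻¹] = kg·m·s⁻¹  ← same
  (2) [kg] · [m²·s⁻¹] = kg·m²·s⁻¹
  (3) [kg·m²·s⁻³] / [m²·s⁻²] = kg·s⁻¹
  (4) kg·m·s⁻²
  (5) [s] · [m·s⁻²] = m·s⁻¹
Only (1) matches kg·m·s⁻¹.

(1)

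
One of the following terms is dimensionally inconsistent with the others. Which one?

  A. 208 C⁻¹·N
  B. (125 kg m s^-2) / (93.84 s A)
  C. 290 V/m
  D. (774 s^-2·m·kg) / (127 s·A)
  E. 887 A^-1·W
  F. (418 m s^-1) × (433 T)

E.

Work out the base dimensions of each:
  A. N·C⁻¹ = kg·m·s⁻²·(s·A)⁻¹ = kg·m·s⁻³·A⁻¹
  B. [kg·m·s⁻²] / [s·A] = kg·m·s⁻³·A⁻¹
  C. V·m⁻¹ = J·C⁻¹·m⁻¹ = kg·m·s⁻³·A⁻¹
  D. [kg·m·s⁻²] / [s·A] = kg·m·s⁻³·A⁻¹
  E. W·A⁻¹ = J·s⁻¹·A⁻¹ = kg·m²·s⁻³·A⁻¹
  F. [m·s⁻¹] · [kg·s⁻²·A⁻¹] = kg·m·s⁻³·A⁻¹
All reduce to kg·m·s⁻³·A⁻¹ except E., which is kg·m²·s⁻³·A⁻¹.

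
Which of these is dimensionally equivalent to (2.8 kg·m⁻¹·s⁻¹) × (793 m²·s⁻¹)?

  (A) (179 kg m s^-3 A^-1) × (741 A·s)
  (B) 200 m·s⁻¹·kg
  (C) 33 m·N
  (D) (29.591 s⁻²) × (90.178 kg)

(A)

Reference: [kg·m⁻¹·s⁻¹] · [m²·s⁻¹] = kg·m·s⁻².
Each option:
  (A) [kg·m·s⁻³·A⁻¹] · [s·A] = kg·m·s⁻²  ← same
  (B) kg·m·s⁻¹
  (C) N·m = kg·m·s⁻²·m = kg·m²·s⁻²
  (D) [s⁻²] · [kg] = kg·s⁻²
Only (A) matches kg·m·s⁻².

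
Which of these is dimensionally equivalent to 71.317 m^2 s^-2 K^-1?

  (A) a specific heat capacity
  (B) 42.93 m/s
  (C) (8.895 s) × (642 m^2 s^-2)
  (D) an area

(A)

Reference: m²·s⁻²·K⁻¹.
Each option:
  (A) [specific heat capacity] = m²·s⁻²·K⁻¹  ← same
  (B) m·s⁻¹
  (C) [s] · [m²·s⁻²] = m²·s⁻¹
  (D) [area] = m²
Only (A) matches m²·s⁻²·K⁻¹.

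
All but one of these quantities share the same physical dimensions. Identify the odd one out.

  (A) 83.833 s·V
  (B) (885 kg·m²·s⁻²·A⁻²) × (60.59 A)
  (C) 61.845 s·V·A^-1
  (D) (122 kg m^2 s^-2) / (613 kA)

(C)

In SI base units:
  (A) V·s = J·C⁻¹·s = kg·m²·s⁻²·A⁻¹
  (B) [kg·m²·s⁻²·A⁻²] · [A] = kg·m²·s⁻²·A⁻¹
  (C) V·s·A⁻¹ = J·C⁻¹·s·A⁻¹ = kg·m²·s⁻²·A⁻²
  (D) [kg·m²·s⁻²] / [A] = kg·m²·s⁻²·A⁻¹
All reduce to kg·m²·s⁻²·A⁻¹ except (C), which is kg·m²·s⁻²·A⁻².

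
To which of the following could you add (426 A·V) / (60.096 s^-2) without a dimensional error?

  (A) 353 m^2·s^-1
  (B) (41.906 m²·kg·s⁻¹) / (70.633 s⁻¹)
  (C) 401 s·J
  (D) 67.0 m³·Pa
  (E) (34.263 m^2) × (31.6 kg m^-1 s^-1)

(C)

Reference: [kg·m²·s⁻³] / [s⁻²] = kg·m²·s⁻¹.
Each option:
  (A) m²·s⁻¹
  (B) [kg·m²·s⁻¹] / [s⁻¹] = kg·m²
  (C) J·s = N·m·s = kg·m²·s⁻¹  ← same
  (D) Pa·m³ = N·m⁻²·m³ = kg·m²·s⁻²
  (E) [m²] · [kg·m⁻¹·s⁻¹] = kg·m·s⁻¹
Only (C) matches kg·m²·s⁻¹.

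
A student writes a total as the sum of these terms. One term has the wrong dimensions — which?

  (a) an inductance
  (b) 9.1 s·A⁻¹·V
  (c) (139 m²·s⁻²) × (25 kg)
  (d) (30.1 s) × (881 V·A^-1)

Expand each in SI base units:
  (a) [inductance] = kg·m²·s⁻²·A⁻²
  (b) V·s·A⁻¹ = J·C⁻¹·s·A⁻¹ = kg·m²·s⁻²·A⁻²
  (c) [m²·s⁻²] · [kg] = kg·m²·s⁻²
  (d) [s] · [kg·m²·s⁻³·A⁻²] = kg·m²·s⁻²·A⁻²
All reduce to kg·m²·s⁻²·A⁻² except (c), which is kg·m²·s⁻².

(c)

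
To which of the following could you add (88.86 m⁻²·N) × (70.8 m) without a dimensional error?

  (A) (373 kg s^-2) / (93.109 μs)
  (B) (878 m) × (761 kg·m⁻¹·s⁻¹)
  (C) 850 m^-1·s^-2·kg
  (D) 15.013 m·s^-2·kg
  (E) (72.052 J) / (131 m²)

Reference: [kg·m⁻¹·s⁻²] · [m] = kg·s⁻².
Each option:
  (A) [kg·s⁻²] / [s] = kg·s⁻³
  (B) [m] · [kg·m⁻¹·s⁻¹] = kg·s⁻¹
  (C) kg·m⁻¹·s⁻²
  (D) kg·m·s⁻²
  (E) [kg·m²·s⁻²] / [m²] = kg·s⁻²  ← same
Only (E) matches kg·s⁻².

(E)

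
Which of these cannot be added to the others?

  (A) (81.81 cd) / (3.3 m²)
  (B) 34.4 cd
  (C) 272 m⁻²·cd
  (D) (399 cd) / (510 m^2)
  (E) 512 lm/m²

(B)

Dimensions:
  (A) [cd] / [m²] = m⁻²·cd
  (B) cd
  (C) cd·m⁻² = m⁻²·cd
  (D) [cd] / [m²] = m⁻²·cd
  (E) lm·m⁻² = cd·m⁻² = m⁻²·cd
All reduce to m⁻²·cd except (B), which is cd.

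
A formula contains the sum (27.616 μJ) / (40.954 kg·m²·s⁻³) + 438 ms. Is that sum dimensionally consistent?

Yes

Reduce each to base SI dimensions:
  (27.616 μJ) / (40.954 kg·m²·s⁻³):  [kg·m²·s⁻²] / [kg·m²·s⁻³] = s
  438 ms:  s
Both are s, so they have the same dimensions and can be added.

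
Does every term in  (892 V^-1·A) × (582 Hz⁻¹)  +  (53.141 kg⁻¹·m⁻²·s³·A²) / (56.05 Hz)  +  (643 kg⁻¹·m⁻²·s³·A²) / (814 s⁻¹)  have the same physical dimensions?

Yes

Work out the base dimensions of each:
  (892 V^-1·A) × (582 Hz⁻¹):  [kg⁻¹·m⁻²·s³·A²] · [s] = kg⁻¹·m⁻²·s⁴·A²
  (53.141 kg⁻¹·m⁻²·s³·A²) / (56.05 Hz):  [kg⁻¹·m⁻²·s³·A²] / [s⁻¹] = kg⁻¹·m⁻²·s⁴·A²
  (643 kg⁻¹·m⁻²·s³·A²) / (814 s⁻¹):  [kg⁻¹·m⁻²·s³·A²] / [s⁻¹] = kg⁻¹·m⁻²·s⁴·A²
Every term reduces to kg⁻¹·m⁻²·s⁴·A².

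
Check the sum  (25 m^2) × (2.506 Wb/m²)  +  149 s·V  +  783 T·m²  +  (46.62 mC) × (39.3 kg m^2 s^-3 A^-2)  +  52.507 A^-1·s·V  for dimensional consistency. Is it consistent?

Dimensions:
  (25 m^2) × (2.506 Wb/m²):  [m²] · [kg·s⁻²·A⁻¹] = kg·m²·s⁻²·A⁻¹
  149 s·V:  V·s = J·C⁻¹·s = kg·m²·s⁻²·A⁻¹
  783 T·m²:  T·m² = Wb·m⁻²·m² = kg·m²·s⁻²·A⁻¹
  (46.62 mC) × (39.3 kg m^2 s^-3 A^-2):  [s·A] · [kg·m²·s⁻³·A⁻²] = kg·m²·s⁻²·A⁻¹
  52.507 A^-1·s·V:  V·s·A⁻¹ = J·C⁻¹·s·A⁻¹ = kg·m²·s⁻²·A⁻²
The terms do not share a single dimension (kg·m²·s⁻²·A⁻² vs kg·m²·s⁻²·A⁻¹).

No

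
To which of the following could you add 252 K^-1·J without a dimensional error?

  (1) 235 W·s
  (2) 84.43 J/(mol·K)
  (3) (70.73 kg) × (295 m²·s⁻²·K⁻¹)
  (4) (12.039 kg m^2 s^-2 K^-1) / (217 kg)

(3)

Reference: J·K⁻¹ = N·m·K⁻¹ = kg·m²·s⁻²·K⁻¹.
Each option:
  (1) W·s = J·s⁻¹·s = kg·m²·s⁻²
  (2) J·mol⁻¹·K⁻¹ = N·m·mol⁻¹·K⁻¹ = kg·m²·s⁻²·K⁻¹·mol⁻¹
  (3) [kg] · [m²·s⁻²·K⁻¹] = kg·m²·s⁻²·K⁻¹  ← same
  (4) [kg·m²·s⁻²·K⁻¹] / [kg] = m²·s⁻²·K⁻¹
Only (3) matches kg·m²·s⁻²·K⁻¹.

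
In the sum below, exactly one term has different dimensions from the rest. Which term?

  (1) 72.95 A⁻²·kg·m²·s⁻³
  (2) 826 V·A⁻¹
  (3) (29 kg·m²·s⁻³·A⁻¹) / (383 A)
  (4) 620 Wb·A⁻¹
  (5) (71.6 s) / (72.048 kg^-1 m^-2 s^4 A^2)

Reduce each to base SI dimensions:
  (1) kg·m²·s⁻³·A⁻²
  (2) V·A⁻¹ = J·C⁻¹·A⁻¹ = kg·m²·s⁻³·A⁻²
  (3) [kg·m²·s⁻³·A⁻¹] / [A] = kg·m²·s⁻³·A⁻²
  (4) Wb·A⁻¹ = V·s·A⁻¹ = kg·m²·s⁻²·A⁻²
  (5) [s] / [kg⁻¹·m⁻²·s⁴·A²] = kg·m²·s⁻³·A⁻²
All reduce to kg·m²·s⁻³·A⁻² except (4), which is kg·m²·s⁻²·A⁻².

(4)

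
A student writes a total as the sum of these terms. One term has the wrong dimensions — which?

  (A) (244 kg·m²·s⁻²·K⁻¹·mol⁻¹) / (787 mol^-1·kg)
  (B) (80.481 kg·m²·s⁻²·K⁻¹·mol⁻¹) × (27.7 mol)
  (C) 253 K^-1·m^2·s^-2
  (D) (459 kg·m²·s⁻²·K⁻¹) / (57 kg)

In SI base units:
  (A) [kg·m²·s⁻²·K⁻¹·mol⁻¹] / [kg·mol⁻¹] = m²·s⁻²·K⁻¹
  (B) [kg·m²·s⁻²·K⁻¹·mol⁻¹] · [mol] = kg·m²·s⁻²·K⁻¹
  (C) m²·s⁻²·K⁻¹
  (D) [kg·m²·s⁻²·K⁻¹] / [kg] = m²·s⁻²·K⁻¹
All reduce to m²·s⁻²·K⁻¹ except (B), which is kg·m²·s⁻²·K⁻¹.

(B)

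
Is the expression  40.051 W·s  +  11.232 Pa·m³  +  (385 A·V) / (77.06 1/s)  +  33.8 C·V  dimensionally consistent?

Reduce each to base SI dimensions:
  40.051 W·s:  W·s = J·s⁻¹·s = kg·m²·s⁻²
  11.232 Pa·m³:  Pa·m³ = N·m⁻²·m³ = kg·m²·s⁻²
  (385 A·V) / (77.06 1/s):  [kg·m²·s⁻³] / [s⁻¹] = kg·m²·s⁻²
  33.8 C·V:  C·V = s·A·J·C⁻¹ = kg·m²·s⁻²
Every term reduces to kg·m²·s⁻².

Yes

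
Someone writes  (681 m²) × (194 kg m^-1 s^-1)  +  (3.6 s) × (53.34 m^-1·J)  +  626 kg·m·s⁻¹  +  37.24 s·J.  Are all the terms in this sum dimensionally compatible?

No

In SI base units:
  (681 m²) × (194 kg m^-1 s^-1):  [m²] · [kg·m⁻¹·s⁻¹] = kg·m·s⁻¹
  (3.6 s) × (53.34 m^-1·J):  [s] · [kg·m·s⁻²] = kg·m·s⁻¹
  626 kg·m·s⁻¹:  kg·m·s⁻¹
  37.24 s·J:  J·s = N·m·s = kg·m²·s⁻¹
The terms do not share a single dimension (kg·m²·s⁻¹ vs kg·m·s⁻¹).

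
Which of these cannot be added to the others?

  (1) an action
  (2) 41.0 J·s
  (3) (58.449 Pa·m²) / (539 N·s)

(3)

Reduce each to base SI dimensions:
  (1) [action] = kg·m²·s⁻¹
  (2) J·s = N·m·s = kg·m²·s⁻¹
  (3) [kg·m·s⁻²] / [kg·m·s⁻¹] = s⁻¹
All reduce to kg·m²·s⁻¹ except (3), which is s⁻¹.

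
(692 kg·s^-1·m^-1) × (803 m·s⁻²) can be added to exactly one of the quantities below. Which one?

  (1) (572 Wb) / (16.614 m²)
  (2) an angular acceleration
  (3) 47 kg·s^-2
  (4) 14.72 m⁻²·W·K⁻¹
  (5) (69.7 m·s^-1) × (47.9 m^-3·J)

Reference: [kg·m⁻¹·s⁻¹] · [m·s⁻²] = kg·s⁻³.
Each option:
  (1) [kg·m²·s⁻²·A⁻¹] / [m²] = kg·s⁻²·A⁻¹
  (2) [angular acceleration] = s⁻²
  (3) kg·s⁻²
  (4) W·m⁻²·K⁻¹ = J·s⁻¹·m⁻²·K⁻¹ = kg·s⁻³·K⁻¹
  (5) [m·s⁻¹] · [kg·m⁻¹·s⁻²] = kg·s⁻³  ← same
Only (5) matches kg·s⁻³.

(5)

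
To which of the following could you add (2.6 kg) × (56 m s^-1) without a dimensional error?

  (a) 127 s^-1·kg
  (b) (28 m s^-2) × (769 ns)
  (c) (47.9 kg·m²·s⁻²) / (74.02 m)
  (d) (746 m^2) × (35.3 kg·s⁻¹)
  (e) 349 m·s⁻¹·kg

Reference: [kg] · [m·s⁻¹] = kg·m·s⁻¹.
Each option:
  (a) kg·s⁻¹
  (b) [m·s⁻²] · [s] = m·s⁻¹
  (c) [kg·m²·s⁻²] / [m] = kg·m·s⁻²
  (d) [m²] · [kg·s⁻¹] = kg·m²·s⁻¹
  (e) kg·m·s⁻¹  ← same
Only (e) matches kg·m·s⁻¹.

(e)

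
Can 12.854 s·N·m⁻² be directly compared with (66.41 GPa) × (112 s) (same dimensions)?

Yes

Expand each in SI base units:
  12.854 s·N·m⁻²:  N·s·m⁻² = kg·m·s⁻²·s·m⁻² = kg·m⁻¹·s⁻¹
  (66.41 GPa) × (112 s):  [kg·m⁻¹·s⁻²] · [s] = kg·m⁻¹·s⁻¹
Both are kg·m⁻¹·s⁻¹, so they have the same dimensions and can be added.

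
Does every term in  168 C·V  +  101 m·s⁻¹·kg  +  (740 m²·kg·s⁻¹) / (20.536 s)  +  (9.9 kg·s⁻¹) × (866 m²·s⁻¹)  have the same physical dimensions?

No

Dimensions:
  168 C·V:  C·V = s·A·J·C⁻¹ = kg·m²·s⁻²
  101 m·s⁻¹·kg:  kg·m·s⁻¹
  (740 m²·kg·s⁻¹) / (20.536 s):  [kg·m²·s⁻¹] / [s] = kg·m²·s⁻²
  (9.9 kg·s⁻¹) × (866 m²·s⁻¹):  [kg·s⁻¹] · [m²·s⁻¹] = kg·m²·s⁻²
The terms do not share a single dimension (kg·m²·s⁻² vs kg·m·s⁻¹).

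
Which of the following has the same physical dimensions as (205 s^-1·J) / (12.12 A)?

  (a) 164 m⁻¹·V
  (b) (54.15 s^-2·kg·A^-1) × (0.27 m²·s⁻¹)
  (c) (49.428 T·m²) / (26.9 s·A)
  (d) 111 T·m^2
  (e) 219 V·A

Reference: [kg·m²·s⁻³] / [A] = kg·m²·s⁻³·A⁻¹.
Each option:
  (a) V·m⁻¹ = J·C⁻¹·m⁻¹ = kg·m·s⁻³·A⁻¹
  (b) [kg·s⁻²·A⁻¹] · [m²·s⁻¹] = kg·m²·s⁻³·A⁻¹  ← same
  (c) [kg·m²·s⁻²·A⁻¹] / [s·A] = kg·m²·s⁻³·A⁻²
  (d) T·m² = Wb·m⁻²·m² = kg·m²·s⁻²·A⁻¹
  (e) V·A = J·C⁻¹·A = kg·m²·s⁻³
Only (b) matches kg·m²·s⁻³·A⁻¹.

(b)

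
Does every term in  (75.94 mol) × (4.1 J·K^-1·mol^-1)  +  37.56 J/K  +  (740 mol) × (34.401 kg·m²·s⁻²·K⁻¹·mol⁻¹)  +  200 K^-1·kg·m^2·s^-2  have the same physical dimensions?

Yes

Work out the base dimensions of each:
  (75.94 mol) × (4.1 J·K^-1·mol^-1):  [mol] · [kg·m²·s⁻²·K⁻¹·mol⁻¹] = kg·m²·s⁻²·K⁻¹
  37.56 J/K:  J·K⁻¹ = N·m·K⁻¹ = kg·m²·s⁻²·K⁻¹
  (740 mol) × (34.401 kg·m²·s⁻²·K⁻¹·mol⁻¹):  [mol] · [kg·m²·s⁻²·K⁻¹·mol⁻¹] = kg·m²·s⁻²·K⁻¹
  200 K^-1·kg·m^2·s^-2:  kg·m²·s⁻²·K⁻¹
Every term reduces to kg·m²·s⁻²·K⁻¹.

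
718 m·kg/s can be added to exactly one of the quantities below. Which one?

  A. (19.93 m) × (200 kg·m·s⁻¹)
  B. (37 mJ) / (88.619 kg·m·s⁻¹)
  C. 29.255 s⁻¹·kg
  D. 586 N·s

Reference: kg·m·s⁻¹.
Each option:
  A. [m] · [kg·m·s⁻¹] = kg·m²·s⁻¹
  B. [kg·m²·s⁻²] / [kg·m·s⁻¹] = m·s⁻¹
  C. kg·s⁻¹
  D. N·s = kg·m·s⁻²·s = kg·m·s⁻¹  ← same
Only D. matches kg·m·s⁻¹.

D.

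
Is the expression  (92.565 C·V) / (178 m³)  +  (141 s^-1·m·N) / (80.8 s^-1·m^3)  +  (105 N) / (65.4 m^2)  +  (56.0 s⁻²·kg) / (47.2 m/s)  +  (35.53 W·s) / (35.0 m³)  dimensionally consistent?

In SI base units:
  (92.565 C·V) / (178 m³):  [kg·m²·s⁻²] / [m³] = kg·m⁻¹·s⁻²
  (141 s^-1·m·N) / (80.8 s^-1·m^3):  [kg·m²·s⁻³] / [m³·s⁻¹] = kg·m⁻¹·s⁻²
  (105 N) / (65.4 m^2):  [kg·m·s⁻²] / [m²] = kg·m⁻¹·s⁻²
  (56.0 s⁻²·kg) / (47.2 m/s):  [kg·s⁻²] / [m·s⁻¹] = kg·m⁻¹·s⁻¹
  (35.53 W·s) / (35.0 m³):  [kg·m²·s⁻²] / [m³] = kg·m⁻¹·s⁻²
The terms do not share a single dimension (kg·m⁻¹·s⁻² vs kg·m⁻¹·s⁻¹).

No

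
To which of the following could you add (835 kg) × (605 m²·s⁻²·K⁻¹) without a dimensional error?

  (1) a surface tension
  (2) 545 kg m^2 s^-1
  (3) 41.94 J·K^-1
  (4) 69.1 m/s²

(3)

Reference: [kg] · [m²·s⁻²·K⁻¹] = kg·m²·s⁻²·K⁻¹.
Each option:
  (1) [surface tension] = kg·s⁻²
  (2) kg·m²·s⁻¹
  (3) J·K⁻¹ = N·m·K⁻¹ = kg·m²·s⁻²·K⁻¹  ← same
  (4) m·s⁻²
Only (3) matches kg·m²·s⁻²·K⁻¹.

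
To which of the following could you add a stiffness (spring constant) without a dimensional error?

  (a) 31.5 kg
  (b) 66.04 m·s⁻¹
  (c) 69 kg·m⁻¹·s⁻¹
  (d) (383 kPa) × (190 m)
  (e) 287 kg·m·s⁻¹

(d)

Reference: [stiffness (spring constant)] = kg·s⁻².
Each option:
  (a) kg
  (b) m·s⁻¹
  (c) kg·m⁻¹·s⁻¹
  (d) [kg·m⁻¹·s⁻²] · [m] = kg·s⁻²  ← same
  (e) kg·m·s⁻¹
Only (d) matches kg·s⁻².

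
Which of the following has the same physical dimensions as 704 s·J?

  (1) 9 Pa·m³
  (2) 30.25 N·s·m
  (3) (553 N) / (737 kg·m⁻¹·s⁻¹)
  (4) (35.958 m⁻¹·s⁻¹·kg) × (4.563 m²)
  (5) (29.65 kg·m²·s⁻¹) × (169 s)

Reference: J·s = N·m·s = kg·m²·s⁻¹.
Each option:
  (1) Pa·m³ = N·m⁻²·m³ = kg·m²·s⁻²
  (2) N·m·s = kg·m·s⁻²·m·s = kg·m²·s⁻¹  ← same
  (3) [kg·m·s⁻²] / [kg·m⁻¹·s⁻¹] = m²·s⁻¹
  (4) [kg·m⁻¹·s⁻¹] · [m²] = kg·m·s⁻¹
  (5) [kg·m²·s⁻¹] · [s] = kg·m²
Only (2) matches kg·m²·s⁻¹.

(2)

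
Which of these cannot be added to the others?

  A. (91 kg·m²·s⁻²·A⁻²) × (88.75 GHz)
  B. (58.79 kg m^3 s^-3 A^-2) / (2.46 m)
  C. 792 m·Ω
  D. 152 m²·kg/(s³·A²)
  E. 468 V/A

C.

In SI base units:
  A. [kg·m²·s⁻²·A⁻²] · [s⁻¹] = kg·m²·s⁻³·A⁻²
  B. [kg·m³·s⁻³·A⁻²] / [m] = kg·m²·s⁻³·A⁻²
  C. Ω·m = V·A⁻¹·m = kg·m³·s⁻³·A⁻²
  D. kg·m²·s⁻³·A⁻²
  E. V·A⁻¹ = J·C⁻¹·A⁻¹ = kg·m²·s⁻³·A⁻²
All reduce to kg·m²·s⁻³·A⁻² except C., which is kg·m³·s⁻³·A⁻².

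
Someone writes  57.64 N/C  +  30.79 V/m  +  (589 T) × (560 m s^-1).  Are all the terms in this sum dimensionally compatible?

Dimensions:
  57.64 N/C:  N·C⁻¹ = kg·m·s⁻²·(s·A)⁻¹ = kg·m·s⁻³·A⁻¹
  30.79 V/m:  V·m⁻¹ = J·C⁻¹·m⁻¹ = kg·m·s⁻³·A⁻¹
  (589 T) × (560 m s^-1):  [kg·s⁻²·A⁻¹] · [m·s⁻¹] = kg·m·s⁻³·A⁻¹
Every term reduces to kg·m·s⁻³·A⁻¹.

Yes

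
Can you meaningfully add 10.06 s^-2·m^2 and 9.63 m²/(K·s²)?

Dimensions:
  10.06 s^-2·m^2:  m²·s⁻²
  9.63 m²/(K·s²):  m²·s⁻²·K⁻¹
m²·s⁻² ≠ m²·s⁻²·K⁻¹, so they cannot be added.

No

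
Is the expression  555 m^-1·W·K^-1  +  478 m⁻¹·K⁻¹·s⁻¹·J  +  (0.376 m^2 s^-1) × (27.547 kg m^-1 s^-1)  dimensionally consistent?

Work out the base dimensions of each:
  555 m^-1·W·K^-1:  W·m⁻¹·K⁻¹ = J·s⁻¹·m⁻¹·K⁻¹ = kg·m·s⁻³·K⁻¹
  478 m⁻¹·K⁻¹·s⁻¹·J:  J·s⁻¹·m⁻¹·K⁻¹ = N·m·s⁻¹·m⁻¹·K⁻¹ = kg·m·s⁻³·K⁻¹
  (0.376 m^2 s^-1) × (27.547 kg m^-1 s^-1):  [m²·s⁻¹] · [kg·m⁻¹·s⁻¹] = kg·m·s⁻²
The terms do not share a single dimension (kg·m·s⁻² vs kg·m·s⁻³·K⁻¹).

No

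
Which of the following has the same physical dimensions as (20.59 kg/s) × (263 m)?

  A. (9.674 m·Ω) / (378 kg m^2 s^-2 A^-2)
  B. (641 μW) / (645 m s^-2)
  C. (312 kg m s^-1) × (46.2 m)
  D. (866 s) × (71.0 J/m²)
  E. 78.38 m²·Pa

B.

Reference: [kg·s⁻¹] · [m] = kg·m·s⁻¹.
Each option:
  A. [kg·m³·s⁻³·A⁻²] / [kg·m²·s⁻²·A⁻²] = m·s⁻¹
  B. [kg·m²·s⁻³] / [m·s⁻²] = kg·m·s⁻¹  ← same
  C. [kg·m·s⁻¹] · [m] = kg·m²·s⁻¹
  D. [s] · [kg·s⁻²] = kg·s⁻¹
  E. Pa·m² = N·m⁻²·m² = kg·m·s⁻²
Only B. matches kg·m·s⁻¹.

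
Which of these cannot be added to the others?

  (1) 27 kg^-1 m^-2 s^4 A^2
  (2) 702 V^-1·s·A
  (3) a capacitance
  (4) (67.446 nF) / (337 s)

In SI base units:
  (1) kg⁻¹·m⁻²·s⁴·A²
  (2) A·s·V⁻¹ = A·s·(J·C⁻¹)⁻¹ = kg⁻¹·m⁻²·s⁴·A²
  (3) [capacitance] = kg⁻¹·m⁻²·s⁴·A²
  (4) [kg⁻¹·m⁻²·s⁴·A²] / [s] = kg⁻¹·m⁻²·s³·A²
All reduce to kg⁻¹·m⁻²·s⁴·A² except (4), which is kg⁻¹·m⁻²·s³·A².

(4)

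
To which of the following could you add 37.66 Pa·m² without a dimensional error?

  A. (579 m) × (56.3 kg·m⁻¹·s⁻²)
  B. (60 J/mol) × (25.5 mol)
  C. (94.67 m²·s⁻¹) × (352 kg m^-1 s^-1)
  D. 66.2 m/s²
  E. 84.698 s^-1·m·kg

C.

Reference: Pa·m² = N·m⁻²·m² = kg·m·s⁻².
Each option:
  A. [m] · [kg·m⁻¹·s⁻²] = kg·s⁻²
  B. [kg·m²·s⁻²·mol⁻¹] · [mol] = kg·m²·s⁻²
  C. [m²·s⁻¹] · [kg·m⁻¹·s⁻¹] = kg·m·s⁻²  ← same
  D. m·s⁻²
  E. kg·m·s⁻¹
Only C. matches kg·m·s⁻².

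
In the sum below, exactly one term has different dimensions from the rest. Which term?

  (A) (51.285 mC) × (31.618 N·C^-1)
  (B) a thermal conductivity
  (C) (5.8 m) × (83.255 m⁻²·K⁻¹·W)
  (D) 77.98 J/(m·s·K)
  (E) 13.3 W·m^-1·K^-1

Dimensions:
  (A) [s·A] · [kg·m·s⁻³·A⁻¹] = kg·m·s⁻²
  (B) [thermal conductivity] = kg·m·s⁻³·K⁻¹
  (C) [m] · [kg·s⁻³·K⁻¹] = kg·m·s⁻³·K⁻¹
  (D) J·s⁻¹·m⁻¹·K⁻¹ = N·m·s⁻¹·m⁻¹·K⁻¹ = kg·m·s⁻³·K⁻¹
  (E) W·m⁻¹·K⁻¹ = J·s⁻¹·m⁻¹·K⁻¹ = kg·m·s⁻³·K⁻¹
All reduce to kg·m·s⁻³·K⁻¹ except (A), which is kg·m·s⁻².

(A)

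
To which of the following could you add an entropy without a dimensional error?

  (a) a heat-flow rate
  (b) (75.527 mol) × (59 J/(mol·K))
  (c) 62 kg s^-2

(b)

Reference: [entropy] = kg·m²·s⁻²·K⁻¹.
Each option:
  (a) [heat-flow rate] = kg·m²·s⁻³
  (b) [mol] · [kg·m²·s⁻²·K⁻¹·mol⁻¹] = kg·m²·s⁻²·K⁻¹  ← same
  (c) kg·s⁻²
Only (b) matches kg·m²·s⁻²·K⁻¹.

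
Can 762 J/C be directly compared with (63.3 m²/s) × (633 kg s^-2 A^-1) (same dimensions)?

Yes

Dimensions:
  762 J/C:  J·C⁻¹ = N·m·(s·A)⁻¹ = kg·m²·s⁻³·A⁻¹
  (63.3 m²/s) × (633 kg s^-2 A^-1):  [m²·s⁻¹] · [kg·s⁻²·A⁻¹] = kg·m²·s⁻³·A⁻¹
Both are kg·m²·s⁻³·A⁻¹, so they have the same dimensions and can be added.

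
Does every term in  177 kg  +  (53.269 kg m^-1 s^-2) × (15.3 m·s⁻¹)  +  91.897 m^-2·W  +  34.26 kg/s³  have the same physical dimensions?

No

Reduce each to base SI dimensions:
  177 kg:  kg
  (53.269 kg m^-1 s^-2) × (15.3 m·s⁻¹):  [kg·m⁻¹·s⁻²] · [m·s⁻¹] = kg·s⁻³
  91.897 m^-2·W:  W·m⁻² = J·s⁻¹·m⁻² = kg·s⁻³
  34.26 kg/s³:  kg·s⁻³
The terms do not share a single dimension (kg vs kg·s⁻³).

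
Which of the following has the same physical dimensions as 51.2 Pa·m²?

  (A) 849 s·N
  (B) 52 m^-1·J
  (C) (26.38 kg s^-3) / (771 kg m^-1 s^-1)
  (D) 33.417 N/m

Reference: Pa·m² = N·m⁻²·m² = kg·m·s⁻².
Each option:
  (A) N·s = kg·m·s⁻²·s = kg·m·s⁻¹
  (B) J·m⁻¹ = N·m·m⁻¹ = kg·m·s⁻²  ← same
  (C) [kg·s⁻³] / [kg·m⁻¹·s⁻¹] = m·s⁻²
  (D) N·m⁻¹ = kg·m·s⁻²·m⁻¹ = kg·s⁻²
Only (B) matches kg·m·s⁻².

(B)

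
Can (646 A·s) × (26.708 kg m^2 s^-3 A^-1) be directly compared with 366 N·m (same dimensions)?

In SI base units:
  (646 A·s) × (26.708 kg m^2 s^-3 A^-1):  [s·A] · [kg·m²·s⁻³·A⁻¹] = kg·m²·s⁻²
  366 N·m:  N·m = kg·m·s⁻²·m = kg·m²·s⁻²
Both are kg·m²·s⁻², so they have the same dimensions and can be added.

Yes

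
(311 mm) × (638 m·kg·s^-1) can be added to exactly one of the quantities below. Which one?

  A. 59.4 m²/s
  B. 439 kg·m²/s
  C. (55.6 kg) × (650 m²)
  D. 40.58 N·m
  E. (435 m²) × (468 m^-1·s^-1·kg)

B.

Reference: [m] · [kg·m·s⁻¹] = kg·m²·s⁻¹.
Each option:
  A. m²·s⁻¹
  B. kg·m²·s⁻¹  ← same
  C. [kg] · [m²] = kg·m²
  D. N·m = kg·m·s⁻²·m = kg·m²·s⁻²
  E. [m²] · [kg·m⁻¹·s⁻¹] = kg·m·s⁻¹
Only B. matches kg·m²·s⁻¹.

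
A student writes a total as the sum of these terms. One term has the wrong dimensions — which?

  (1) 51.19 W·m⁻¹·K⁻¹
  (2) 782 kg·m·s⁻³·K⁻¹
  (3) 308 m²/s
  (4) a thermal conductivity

Reduce each to base SI dimensions:
  (1) W·m⁻¹·K⁻¹ = J·s⁻¹·m⁻¹·K⁻¹ = kg·m·s⁻³·K⁻¹
  (2) kg·m·s⁻³·K⁻¹
  (3) m²·s⁻¹
  (4) [thermal conductivity] = kg·m·s⁻³·K⁻¹
All reduce to kg·m·s⁻³·K⁻¹ except (3), which is m²·s⁻¹.

(3)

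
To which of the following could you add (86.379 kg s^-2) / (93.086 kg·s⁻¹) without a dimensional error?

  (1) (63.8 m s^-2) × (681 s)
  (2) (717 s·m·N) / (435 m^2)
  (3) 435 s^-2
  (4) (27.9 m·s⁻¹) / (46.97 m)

Reference: [kg·s⁻²] / [kg·s⁻¹] = s⁻¹.
Each option:
  (1) [m·s⁻²] · [s] = m·s⁻¹
  (2) [kg·m²·s⁻¹] / [m²] = kg·s⁻¹
  (3) s⁻²
  (4) [m·s⁻¹] / [m] = s⁻¹  ← same
Only (4) matches s⁻¹.

(4)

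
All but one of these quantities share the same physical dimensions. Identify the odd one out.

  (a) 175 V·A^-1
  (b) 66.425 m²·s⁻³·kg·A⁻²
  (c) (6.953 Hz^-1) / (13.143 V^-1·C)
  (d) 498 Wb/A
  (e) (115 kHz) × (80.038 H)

In SI base units:
  (a) V·A⁻¹ = J·C⁻¹·A⁻¹ = kg·m²·s⁻³·A⁻²
  (b) kg·m²·s⁻³·A⁻²
  (c) [s] / [kg⁻¹·m⁻²·s⁴·A²] = kg·m²·s⁻³·A⁻²
  (d) Wb·A⁻¹ = V·s·A⁻¹ = kg·m²·s⁻²·A⁻²
  (e) [s⁻¹] · [kg·m²·s⁻²·A⁻²] = kg·m²·s⁻³·A⁻²
All reduce to kg·m²·s⁻³·A⁻² except (d), which is kg·m²·s⁻²·A⁻².

(d)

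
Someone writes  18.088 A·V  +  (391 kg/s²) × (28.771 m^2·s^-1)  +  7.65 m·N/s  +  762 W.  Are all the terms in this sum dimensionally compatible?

Yes

Expand each in SI base units:
  18.088 A·V:  V·A = J·C⁻¹·A = kg·m²·s⁻³
  (391 kg/s²) × (28.771 m^2·s^-1):  [kg·s⁻²] · [m²·s⁻¹] = kg·m²·s⁻³
  7.65 m·N/s:  N·m·s⁻¹ = kg·m·s⁻²·m·s⁻¹ = kg·m²·s⁻³
  762 W:  W = J·s⁻¹ = kg·m²·s⁻³
Every term reduces to kg·m²·s⁻³.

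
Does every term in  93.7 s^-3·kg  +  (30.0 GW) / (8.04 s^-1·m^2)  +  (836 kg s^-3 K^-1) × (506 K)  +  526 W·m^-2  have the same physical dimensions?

Work out the base dimensions of each:
  93.7 s^-3·kg:  kg·s⁻³
  (30.0 GW) / (8.04 s^-1·m^2):  [kg·m²·s⁻³] / [m²·s⁻¹] = kg·s⁻²
  (836 kg s^-3 K^-1) × (506 K):  [kg·s⁻³·K⁻¹] · [K] = kg·s⁻³
  526 W·m^-2:  W·m⁻² = J·s⁻¹·m⁻² = kg·s⁻³
The terms do not share a single dimension (kg·s⁻² vs kg·s⁻³).

No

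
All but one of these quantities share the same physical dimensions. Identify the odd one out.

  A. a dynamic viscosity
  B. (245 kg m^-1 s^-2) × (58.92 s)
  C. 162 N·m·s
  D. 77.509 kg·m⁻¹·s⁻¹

C.

Expand each in SI base units:
  A. [dynamic viscosity] = kg·m⁻¹·s⁻¹
  B. [kg·m⁻¹·s⁻²] · [s] = kg·m⁻¹·s⁻¹
  C. N·m·s = kg·m·s⁻²·m·s = kg·m²·s⁻¹
  D. kg·m⁻¹·s⁻¹
All reduce to kg·m⁻¹·s⁻¹ except C., which is kg·m²·s⁻¹.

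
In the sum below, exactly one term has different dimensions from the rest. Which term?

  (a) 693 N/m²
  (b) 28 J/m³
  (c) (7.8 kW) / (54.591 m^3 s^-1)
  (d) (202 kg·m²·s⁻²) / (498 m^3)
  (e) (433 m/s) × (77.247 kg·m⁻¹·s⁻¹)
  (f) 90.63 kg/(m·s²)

Dimensions:
  (a) N·m⁻² = kg·m·s⁻²·m⁻² = kg·m⁻¹·s⁻²
  (b) J·m⁻³ = N·m·m⁻³ = kg·m⁻¹·s⁻²
  (c) [kg·m²·s⁻³] / [m³·s⁻¹] = kg·m⁻¹·s⁻²
  (d) [kg·m²·s⁻²] / [m³] = kg·m⁻¹·s⁻²
  (e) [m·s⁻¹] · [kg·m⁻¹·s⁻¹] = kg·s⁻²
  (f) kg·m⁻¹·s⁻²
All reduce to kg·m⁻¹·s⁻² except (e), which is kg·s⁻².

(e)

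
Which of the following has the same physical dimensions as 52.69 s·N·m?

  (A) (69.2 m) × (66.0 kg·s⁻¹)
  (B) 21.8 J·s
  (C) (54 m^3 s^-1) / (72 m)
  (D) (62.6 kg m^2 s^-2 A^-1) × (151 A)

Reference: N·m·s = kg·m·s⁻²·m·s = kg·m²·s⁻¹.
Each option:
  (A) [m] · [kg·s⁻¹] = kg·m·s⁻¹
  (B) J·s = N·m·s = kg·m²·s⁻¹  ← same
  (C) [m³·s⁻¹] / [m] = m²·s⁻¹
  (D) [kg·m²·s⁻²·A⁻¹] · [A] = kg·m²·s⁻²
Only (B) matches kg·m²·s⁻¹.

(B)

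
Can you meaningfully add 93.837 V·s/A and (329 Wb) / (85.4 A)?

In SI base units:
  93.837 V·s/A:  V·s·A⁻¹ = J·C⁻¹·s·A⁻¹ = kg·m²·s⁻²·A⁻²
  (329 Wb) / (85.4 A):  [kg·m²·s⁻²·A⁻¹] / [A] = kg·m²·s⁻²·A⁻²
Both are kg·m²·s⁻²·A⁻², so they have the same dimensions and can be added.

Yes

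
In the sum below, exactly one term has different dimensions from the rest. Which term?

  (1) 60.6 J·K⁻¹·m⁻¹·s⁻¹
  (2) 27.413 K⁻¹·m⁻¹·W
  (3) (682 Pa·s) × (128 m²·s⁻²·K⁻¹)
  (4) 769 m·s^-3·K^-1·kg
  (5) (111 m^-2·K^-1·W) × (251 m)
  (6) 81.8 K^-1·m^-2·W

(6)

In SI base units:
  (1) J·s⁻¹·m⁻¹·K⁻¹ = N·m·s⁻¹·m⁻¹·K⁻¹ = kg·m·s⁻³·K⁻¹
  (2) W·m⁻¹·K⁻¹ = J·s⁻¹·m⁻¹·K⁻¹ = kg·m·s⁻³·K⁻¹
  (3) [kg·m⁻¹·s⁻¹] · [m²·s⁻²·K⁻¹] = kg·m·s⁻³·K⁻¹
  (4) kg·m·s⁻³·K⁻¹
  (5) [kg·s⁻³·K⁻¹] · [m] = kg·m·s⁻³·K⁻¹
  (6) W·m⁻²·K⁻¹ = J·s⁻¹·m⁻²·K⁻¹ = kg·s⁻³·K⁻¹
All reduce to kg·m·s⁻³·K⁻¹ except (6), which is kg·s⁻³·K⁻¹.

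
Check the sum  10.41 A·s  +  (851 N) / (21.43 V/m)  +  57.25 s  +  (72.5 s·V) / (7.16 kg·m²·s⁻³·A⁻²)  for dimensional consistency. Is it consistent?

In SI base units:
  10.41 A·s:  A·s = s·A
  (851 N) / (21.43 V/m):  [kg·m·s⁻²] / [kg·m·s⁻³·A⁻¹] = s·A
  57.25 s:  s
  (72.5 s·V) / (7.16 kg·m²·s⁻³·A⁻²):  [kg·m²·s⁻²·A⁻¹] / [kg·m²·s⁻³·A⁻²] = s·A
The terms do not share a single dimension (s vs s·A).

No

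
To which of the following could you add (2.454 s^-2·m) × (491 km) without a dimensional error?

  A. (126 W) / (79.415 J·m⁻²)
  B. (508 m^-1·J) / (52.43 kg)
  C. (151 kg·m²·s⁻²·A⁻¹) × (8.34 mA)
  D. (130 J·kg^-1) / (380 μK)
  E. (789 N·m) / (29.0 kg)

Reference: [m·s⁻²] · [m] = m²·s⁻².
Each option:
  A. [kg·m²·s⁻³] / [kg·s⁻²] = m²·s⁻¹
  B. [kg·m·s⁻²] / [kg] = m·s⁻²
  C. [kg·m²·s⁻²·A⁻¹] · [A] = kg·m²·s⁻²
  D. [m²·s⁻²] / [K] = m²·s⁻²·K⁻¹
  E. [kg·m²·s⁻²] / [kg] = m²·s⁻²  ← same
Only E. matches m²·s⁻².

E.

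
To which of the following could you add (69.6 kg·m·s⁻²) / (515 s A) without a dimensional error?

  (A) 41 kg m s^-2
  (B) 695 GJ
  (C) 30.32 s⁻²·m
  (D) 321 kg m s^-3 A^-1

Reference: [kg·m·s⁻²] / [s·A] = kg·m·s⁻³·A⁻¹.
Each option:
  (A) kg·m·s⁻²
  (B) J = N·m = kg·m²·s⁻²
  (C) m·s⁻²
  (D) kg·m·s⁻³·A⁻¹  ← same
Only (D) matches kg·m·s⁻³·A⁻¹.

(D)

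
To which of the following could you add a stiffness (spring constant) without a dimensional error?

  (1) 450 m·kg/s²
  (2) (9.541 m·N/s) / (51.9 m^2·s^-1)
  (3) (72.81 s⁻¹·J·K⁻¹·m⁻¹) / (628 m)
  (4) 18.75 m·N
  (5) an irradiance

Reference: [stiffness (spring constant)] = kg·s⁻².
Each option:
  (1) kg·m·s⁻²
  (2) [kg·m²·s⁻³] / [m²·s⁻¹] = kg·s⁻²  ← same
  (3) [kg·m·s⁻³·K⁻¹] / [m] = kg·s⁻³·K⁻¹
  (4) N·m = kg·m·s⁻²·m = kg·m²·s⁻²
  (5) [irradiance] = kg·s⁻³
Only (2) matches kg·s⁻².

(2)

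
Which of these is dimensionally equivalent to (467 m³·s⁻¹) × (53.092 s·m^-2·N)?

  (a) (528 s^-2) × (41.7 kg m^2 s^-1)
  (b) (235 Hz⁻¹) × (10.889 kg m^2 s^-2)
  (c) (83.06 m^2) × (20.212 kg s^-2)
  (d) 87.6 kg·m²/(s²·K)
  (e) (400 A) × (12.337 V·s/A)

Reference: [m³·s⁻¹] · [kg·m⁻¹·s⁻¹] = kg·m²·s⁻².
Each option:
  (a) [s⁻²] · [kg·m²·s⁻¹] = kg·m²·s⁻³
  (b) [s] · [kg·m²·s⁻²] = kg·m²·s⁻¹
  (c) [m²] · [kg·s⁻²] = kg·m²·s⁻²  ← same
  (d) kg·m²·s⁻²·K⁻¹
  (e) [A] · [kg·m²·s⁻²·A⁻²] = kg·m²·s⁻²·A⁻¹
Only (c) matches kg·m²·s⁻².

(c)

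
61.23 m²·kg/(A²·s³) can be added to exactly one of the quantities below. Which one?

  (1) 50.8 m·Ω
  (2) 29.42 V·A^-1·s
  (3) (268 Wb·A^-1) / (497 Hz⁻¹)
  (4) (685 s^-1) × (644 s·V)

Reference: kg·m²·s⁻³·A⁻².
Each option:
  (1) Ω·m = V·A⁻¹·m = kg·m³·s⁻³·A⁻²
  (2) V·s·A⁻¹ = J·C⁻¹·s·A⁻¹ = kg·m²·s⁻²·A⁻²
  (3) [kg·m²·s⁻²·A⁻²] / [s] = kg·m²·s⁻³·A⁻²  ← same
  (4) [s⁻¹] · [kg·m²·s⁻²·A⁻¹] = kg·m²·s⁻³·A⁻¹
Only (3) matches kg·m²·s⁻³·A⁻².

(3)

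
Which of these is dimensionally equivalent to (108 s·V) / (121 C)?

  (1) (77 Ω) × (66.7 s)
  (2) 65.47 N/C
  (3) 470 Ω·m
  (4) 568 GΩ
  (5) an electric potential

Reference: [kg·m²·s⁻²·A⁻¹] / [s·A] = kg·m²·s⁻³·A⁻².
Each option:
  (1) [kg·m²·s⁻³·A⁻²] · [s] = kg·m²·s⁻²·A⁻²
  (2) N·C⁻¹ = kg·m·s⁻²·(s·A)⁻¹ = kg·m·s⁻³·A⁻¹
  (3) Ω·m = V·A⁻¹·m = kg·m³·s⁻³·A⁻²
  (4) Ω = V·A⁻¹ = kg·m²·s⁻³·A⁻²  ← same
  (5) [electric potential] = kg·m²·s⁻³·A⁻¹
Only (4) matches kg·m²·s⁻³·A⁻².

(4)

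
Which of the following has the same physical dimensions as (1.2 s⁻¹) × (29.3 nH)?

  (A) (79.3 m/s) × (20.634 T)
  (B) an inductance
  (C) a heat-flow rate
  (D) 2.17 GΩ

Reference: [s⁻¹] · [kg·m²·s⁻²·A⁻²] = kg·m²·s⁻³·A⁻².
Each option:
  (A) [m·s⁻¹] · [kg·s⁻²·A⁻¹] = kg·m·s⁻³·A⁻¹
  (B) [inductance] = kg·m²·s⁻²·A⁻²
  (C) [heat-flow rate] = kg·m²·s⁻³
  (D) Ω = V·A⁻¹ = kg·m²·s⁻³·A⁻²  ← same
Only (D) matches kg·m²·s⁻³·A⁻².

(D)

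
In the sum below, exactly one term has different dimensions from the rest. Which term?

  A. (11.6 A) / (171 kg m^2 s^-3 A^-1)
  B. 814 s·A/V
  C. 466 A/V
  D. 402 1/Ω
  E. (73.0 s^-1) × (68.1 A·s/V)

B.

Reduce each to base SI dimensions:
  A. [A] / [kg·m²·s⁻³·A⁻¹] = kg⁻¹·m⁻²·s³·A²
  B. A·s·V⁻¹ = A·s·(J·C⁻¹)⁻¹ = kg⁻¹·m⁻²·s⁴·A²
  C. A·V⁻¹ = A·(J·C⁻¹)⁻¹ = kg⁻¹·m⁻²·s³·A²
  D. Ω⁻¹ = (V·A⁻¹)⁻¹ = kg⁻¹·m⁻²·s³·A²
  E. [s⁻¹] · [kg⁻¹·m⁻²·s⁴·A²] = kg⁻¹·m⁻²·s³·A²
All reduce to kg⁻¹·m⁻²·s³·A² except B., which is kg⁻¹·m⁻²·s⁴·A².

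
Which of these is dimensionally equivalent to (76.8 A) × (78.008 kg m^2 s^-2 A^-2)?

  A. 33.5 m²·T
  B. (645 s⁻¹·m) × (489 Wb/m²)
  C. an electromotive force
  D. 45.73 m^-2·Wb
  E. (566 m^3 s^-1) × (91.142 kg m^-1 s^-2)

A.

Reference: [A] · [kg·m²·s⁻²·A⁻²] = kg·m²·s⁻²·A⁻¹.
Each option:
  A. T·m² = Wb·m⁻²·m² = kg·m²·s⁻²·A⁻¹  ← same
  B. [m·s⁻¹] · [kg·s⁻²·A⁻¹] = kg·m·s⁻³·A⁻¹
  C. [electromotive force] = kg·m²·s⁻³·A⁻¹
  D. Wb·m⁻² = V·s·m⁻² = kg·s⁻²·A⁻¹
  E. [m³·s⁻¹] · [kg·m⁻¹·s⁻²] = kg·m²·s⁻³
Only A. matches kg·m²·s⁻²·A⁻¹.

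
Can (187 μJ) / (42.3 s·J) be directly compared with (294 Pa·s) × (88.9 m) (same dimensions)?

Work out the base dimensions of each:
  (187 μJ) / (42.3 s·J):  [kg·m²·s⁻²] / [kg·m²·s⁻¹] = s⁻¹
  (294 Pa·s) × (88.9 m):  [kg·m⁻¹·s⁻¹] · [m] = kg·s⁻¹
s⁻¹ ≠ kg·s⁻¹, so they cannot be added.

No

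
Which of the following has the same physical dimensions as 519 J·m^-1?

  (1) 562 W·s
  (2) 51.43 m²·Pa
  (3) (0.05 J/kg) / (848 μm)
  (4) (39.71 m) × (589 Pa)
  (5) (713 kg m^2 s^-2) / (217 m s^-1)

Reference: J·m⁻¹ = N·m·m⁻¹ = kg·m·s⁻².
Each option:
  (1) W·s = J·s⁻¹·s = kg·m²·s⁻²
  (2) Pa·m² = N·m⁻²·m² = kg·m·s⁻²  ← same
  (3) [m²·s⁻²] / [m] = m·s⁻²
  (4) [m] · [kg·m⁻¹·s⁻²] = kg·s⁻²
  (5) [kg·m²·s⁻²] / [m·s⁻¹] = kg·m·s⁻¹
Only (2) matches kg·m·s⁻².

(2)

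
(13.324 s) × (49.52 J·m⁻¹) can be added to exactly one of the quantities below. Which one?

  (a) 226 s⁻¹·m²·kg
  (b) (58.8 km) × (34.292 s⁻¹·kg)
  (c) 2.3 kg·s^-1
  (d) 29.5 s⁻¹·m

(b)

Reference: [s] · [kg·m·s⁻²] = kg·m·s⁻¹.
Each option:
  (a) kg·m²·s⁻¹
  (b) [m] · [kg·s⁻¹] = kg·m·s⁻¹  ← same
  (c) kg·s⁻¹
  (d) m·s⁻¹
Only (b) matches kg·m·s⁻¹.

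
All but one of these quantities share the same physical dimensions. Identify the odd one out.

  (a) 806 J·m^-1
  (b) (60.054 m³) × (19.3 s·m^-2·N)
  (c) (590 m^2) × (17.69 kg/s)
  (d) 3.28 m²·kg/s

Reduce each to base SI dimensions:
  (a) J·m⁻¹ = N·m·m⁻¹ = kg·m·s⁻²
  (b) [m³] · [kg·m⁻¹·s⁻¹] = kg·m²·s⁻¹
  (c) [m²] · [kg·s⁻¹] = kg·m²·s⁻¹
  (d) kg·m²·s⁻¹
All reduce to kg·m²·s⁻¹ except (a), which is kg·m·s⁻².

(a)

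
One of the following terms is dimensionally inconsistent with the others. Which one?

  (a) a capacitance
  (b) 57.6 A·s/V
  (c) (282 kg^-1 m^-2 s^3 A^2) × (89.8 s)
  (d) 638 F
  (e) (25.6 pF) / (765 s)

(e)

Work out the base dimensions of each:
  (a) [capacitance] = kg⁻¹·m⁻²·s⁴·A²
  (b) A·s·V⁻¹ = A·s·(J·C⁻¹)⁻¹ = kg⁻¹·m⁻²·s⁴·A²
  (c) [kg⁻¹·m⁻²·s³·A²] · [s] = kg⁻¹·m⁻²·s⁴·A²
  (d) F = C·V⁻¹ = kg⁻¹·m⁻²·s⁴·A²
  (e) [kg⁻¹·m⁻²·s⁴·A²] / [s] = kg⁻¹·m⁻²·s³·A²
All reduce to kg⁻¹·m⁻²·s⁴·A² except (e), which is kg⁻¹·m⁻²·s³·A².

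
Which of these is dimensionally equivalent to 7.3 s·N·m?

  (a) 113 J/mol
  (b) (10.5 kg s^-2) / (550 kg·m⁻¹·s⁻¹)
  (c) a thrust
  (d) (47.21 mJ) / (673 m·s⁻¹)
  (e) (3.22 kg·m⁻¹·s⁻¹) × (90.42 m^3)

(e)

Reference: N·m·s = kg·m·s⁻²·m·s = kg·m²·s⁻¹.
Each option:
  (a) J·mol⁻¹ = N·m·mol⁻¹ = kg·m²·s⁻²·mol⁻¹
  (b) [kg·s⁻²] / [kg·m⁻¹·s⁻¹] = m·s⁻¹
  (c) [thrust] = kg·m·s⁻²
  (d) [kg·m²·s⁻²] / [m·s⁻¹] = kg·m·s⁻¹
  (e) [kg·m⁻¹·s⁻¹] · [m³] = kg·m²·s⁻¹  ← same
Only (e) matches kg·m²·s⁻¹.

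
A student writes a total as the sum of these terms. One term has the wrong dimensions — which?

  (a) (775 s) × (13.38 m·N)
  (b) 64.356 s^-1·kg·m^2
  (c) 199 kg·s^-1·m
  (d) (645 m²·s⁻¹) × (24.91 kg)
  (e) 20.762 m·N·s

Dimensions:
  (a) [s] · [kg·m²·s⁻²] = kg·m²·s⁻¹
  (b) kg·m²·s⁻¹
  (c) kg·m·s⁻¹
  (d) [m²·s⁻¹] · [kg] = kg·m²·s⁻¹
  (e) N·m·s = kg·m·s⁻²·m·s = kg·m²·s⁻¹
All reduce to kg·m²·s⁻¹ except (c), which is kg·m·s⁻¹.

(c)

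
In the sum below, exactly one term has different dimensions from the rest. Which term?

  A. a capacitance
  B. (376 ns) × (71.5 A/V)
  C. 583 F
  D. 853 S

Reduce each to base SI dimensions:
  A. [capacitance] = kg⁻¹·m⁻²·s⁴·A²
  B. [s] · [kg⁻¹·m⁻²·s³·A²] = kg⁻¹·m⁻²·s⁴·A²
  C. F = C·V⁻¹ = kg⁻¹·m⁻²·s⁴·A²
  D. S = Ω⁻¹ = kg⁻¹·m⁻²·s³·A²
All reduce to kg⁻¹·m⁻²·s⁴·A² except D., which is kg⁻¹·m⁻²·s³·A².

D.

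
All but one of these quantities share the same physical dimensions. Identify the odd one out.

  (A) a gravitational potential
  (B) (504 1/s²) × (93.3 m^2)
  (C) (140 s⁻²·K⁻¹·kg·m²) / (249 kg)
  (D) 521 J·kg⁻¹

(C)

Dimensions:
  (A) [gravitational potential] = m²·s⁻²
  (B) [s⁻²] · [m²] = m²·s⁻²
  (C) [kg·m²·s⁻²·K⁻¹] / [kg] = m²·s⁻²·K⁻¹
  (D) J·kg⁻¹ = N·m·kg⁻¹ = m²·s⁻²
All reduce to m²·s⁻² except (C), which is m²·s⁻²·K⁻¹.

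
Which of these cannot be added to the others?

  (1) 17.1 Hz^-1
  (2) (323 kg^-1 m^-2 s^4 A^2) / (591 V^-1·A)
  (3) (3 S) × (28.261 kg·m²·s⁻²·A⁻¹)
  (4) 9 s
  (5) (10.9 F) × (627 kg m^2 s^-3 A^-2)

(3)

Reduce each to base SI dimensions:
  (1) Hz⁻¹ = (s⁻¹)⁻¹ = s
  (2) [kg⁻¹·m⁻²·s⁴·A²] / [kg⁻¹·m⁻²·s³·A²] = s
  (3) [kg⁻¹·m⁻²·s³·A²] · [kg·m²·s⁻²·A⁻¹] = s·A
  (4) s
  (5) [kg⁻¹·m⁻²·s⁴·A²] · [kg·m²·s⁻³·A⁻²] = s
All reduce to s except (3), which is s·A.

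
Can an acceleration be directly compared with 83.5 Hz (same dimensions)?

No

Dimensions:
  an acceleration:  [acceleration] = m·s⁻²
  83.5 Hz:  Hz = s⁻¹
m·s⁻² ≠ s⁻¹, so they cannot be added.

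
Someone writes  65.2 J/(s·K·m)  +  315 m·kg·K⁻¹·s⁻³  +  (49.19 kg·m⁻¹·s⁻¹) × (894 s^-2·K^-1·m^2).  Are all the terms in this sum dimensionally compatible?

Yes

Work out the base dimensions of each:
  65.2 J/(s·K·m):  J·s⁻¹·m⁻¹·K⁻¹ = N·m·s⁻¹·m⁻¹·K⁻¹ = kg·m·s⁻³·K⁻¹
  315 m·kg·K⁻¹·s⁻³:  kg·m·s⁻³·K⁻¹
  (49.19 kg·m⁻¹·s⁻¹) × (894 s^-2·K^-1·m^2):  [kg·m⁻¹·s⁻¹] · [m²·s⁻²·K⁻¹] = kg·m·s⁻³·K⁻¹
Every term reduces to kg·m·s⁻³·K⁻¹.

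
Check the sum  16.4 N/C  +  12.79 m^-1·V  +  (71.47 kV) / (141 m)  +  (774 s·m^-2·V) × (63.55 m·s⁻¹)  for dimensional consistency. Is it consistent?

Yes

In SI base units:
  16.4 N/C:  N·C⁻¹ = kg·m·s⁻²·(s·A)⁻¹ = kg·m·s⁻³·A⁻¹
  12.79 m^-1·V:  V·m⁻¹ = J·C⁻¹·m⁻¹ = kg·m·s⁻³·A⁻¹
  (71.47 kV) / (141 m):  [kg·m²·s⁻³·A⁻¹] / [m] = kg·m·s⁻³·A⁻¹
  (774 s·m^-2·V) × (63.55 m·s⁻¹):  [kg·s⁻²·A⁻¹] · [m·s⁻¹] = kg·m·s⁻³·A⁻¹
Every term reduces to kg·m·s⁻³·A⁻¹.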